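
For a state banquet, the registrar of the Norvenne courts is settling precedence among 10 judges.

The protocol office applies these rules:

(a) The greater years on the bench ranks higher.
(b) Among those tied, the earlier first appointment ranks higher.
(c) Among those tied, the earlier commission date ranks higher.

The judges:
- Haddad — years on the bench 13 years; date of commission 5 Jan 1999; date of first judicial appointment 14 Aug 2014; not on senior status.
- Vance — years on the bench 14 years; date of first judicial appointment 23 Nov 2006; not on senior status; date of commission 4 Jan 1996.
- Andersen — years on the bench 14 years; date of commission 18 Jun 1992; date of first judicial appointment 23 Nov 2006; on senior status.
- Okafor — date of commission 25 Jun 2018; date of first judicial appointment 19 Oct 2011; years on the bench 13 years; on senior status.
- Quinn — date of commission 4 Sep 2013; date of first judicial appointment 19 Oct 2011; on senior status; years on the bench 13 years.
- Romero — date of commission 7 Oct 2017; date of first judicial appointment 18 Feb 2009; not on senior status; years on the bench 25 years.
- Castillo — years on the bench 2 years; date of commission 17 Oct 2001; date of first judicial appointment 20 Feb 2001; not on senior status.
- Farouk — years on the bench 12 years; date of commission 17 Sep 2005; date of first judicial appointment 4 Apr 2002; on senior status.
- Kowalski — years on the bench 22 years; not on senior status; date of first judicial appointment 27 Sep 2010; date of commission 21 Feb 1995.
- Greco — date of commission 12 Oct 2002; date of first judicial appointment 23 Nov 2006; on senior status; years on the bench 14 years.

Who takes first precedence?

Romero

By years on the bench (higher first): Romero (25 years); then Kowalski (22 years); then Andersen, Vance and Greco (each 14 years); then Quinn, Okafor and Haddad (each 13 years); then Farouk (12 years); then Castillo (2 years).
Andersen, Vance and Greco all have date of first judicial appointment 23 Nov 2006, so the next rule applies.
Among Andersen, Vance and Greco, by date of commission (earlier first): Andersen (18 Jun 1992) before Vance (4 Jan 1996) before Greco (12 Oct 2002).
Among Quinn, Okafor and Haddad, by date of first judicial appointment (earlier first): Quinn and Okafor (19 Oct 2011) before Haddad (14 Aug 2014).
Among Quinn and Okafor, by date of commission (earlier first): Quinn (4 Sep 2013) before Okafor (25 Jun 2018).
Order: Romero, Kowalski, Andersen, Vance, Greco, Quinn, Okafor, Haddad, Farouk, Castillo.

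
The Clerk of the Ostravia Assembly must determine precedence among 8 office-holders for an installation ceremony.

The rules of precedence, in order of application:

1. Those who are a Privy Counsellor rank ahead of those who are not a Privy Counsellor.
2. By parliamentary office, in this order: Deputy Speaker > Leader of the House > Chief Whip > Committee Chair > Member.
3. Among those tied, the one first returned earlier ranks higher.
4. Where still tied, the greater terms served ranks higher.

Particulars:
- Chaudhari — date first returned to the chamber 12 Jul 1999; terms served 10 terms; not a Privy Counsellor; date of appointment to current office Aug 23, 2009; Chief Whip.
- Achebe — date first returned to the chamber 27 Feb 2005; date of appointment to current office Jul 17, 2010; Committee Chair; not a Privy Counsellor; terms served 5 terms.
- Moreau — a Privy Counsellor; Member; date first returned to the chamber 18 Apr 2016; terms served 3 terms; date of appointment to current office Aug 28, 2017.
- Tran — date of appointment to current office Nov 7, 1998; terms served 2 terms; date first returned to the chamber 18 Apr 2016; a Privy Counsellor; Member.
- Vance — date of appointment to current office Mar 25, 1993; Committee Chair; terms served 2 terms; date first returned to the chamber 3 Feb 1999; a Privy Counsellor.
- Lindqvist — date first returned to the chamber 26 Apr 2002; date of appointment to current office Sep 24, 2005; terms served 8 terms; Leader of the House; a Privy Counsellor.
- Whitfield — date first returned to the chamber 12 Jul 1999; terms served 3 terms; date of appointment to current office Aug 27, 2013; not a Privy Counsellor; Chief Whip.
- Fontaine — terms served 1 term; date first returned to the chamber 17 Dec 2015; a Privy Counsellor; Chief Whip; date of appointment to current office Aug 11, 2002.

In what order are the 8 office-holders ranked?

By the first rule: Lindqvist, Fontaine, Vance, Moreau and Tran (each a Privy Counsellor); then Chaudhari, Whitfield and Achebe (each not a Privy Counsellor).
Among Lindqvist, Fontaine, Vance, Moreau and Tran, by parliamentary office: Lindqvist (Leader of the House) before Fontaine (Chief Whip) before Vance (Committee Chair) before Moreau and Tran (Member).
Moreau and Tran both have date first returned to the chamber 18 Apr 2016, so the next rule applies.
Among Moreau and Tran, by terms served (higher first): Moreau (3 terms) before Tran (2 terms).
Among Chaudhari, Whitfield and Achebe, by parliamentary office: Chaudhari and Whitfield (Chief Whip) before Achebe (Committee Chair).
Chaudhari and Whitfield both have date first returned to the chamber 12 Jul 1999, so the next rule applies.
Among Chaudhari and Whitfield, by terms served (higher first): Chaudhari (10 terms) before Whitfield (3 terms).
Full order: Lindqvist, Fontaine, Vance, Moreau, Tran, Chaudhari, Whitfield, Achebe.

Lindqvist, Fontaine, Vance, Moreau, Tran, Chaudhari, Whitfield, Achebe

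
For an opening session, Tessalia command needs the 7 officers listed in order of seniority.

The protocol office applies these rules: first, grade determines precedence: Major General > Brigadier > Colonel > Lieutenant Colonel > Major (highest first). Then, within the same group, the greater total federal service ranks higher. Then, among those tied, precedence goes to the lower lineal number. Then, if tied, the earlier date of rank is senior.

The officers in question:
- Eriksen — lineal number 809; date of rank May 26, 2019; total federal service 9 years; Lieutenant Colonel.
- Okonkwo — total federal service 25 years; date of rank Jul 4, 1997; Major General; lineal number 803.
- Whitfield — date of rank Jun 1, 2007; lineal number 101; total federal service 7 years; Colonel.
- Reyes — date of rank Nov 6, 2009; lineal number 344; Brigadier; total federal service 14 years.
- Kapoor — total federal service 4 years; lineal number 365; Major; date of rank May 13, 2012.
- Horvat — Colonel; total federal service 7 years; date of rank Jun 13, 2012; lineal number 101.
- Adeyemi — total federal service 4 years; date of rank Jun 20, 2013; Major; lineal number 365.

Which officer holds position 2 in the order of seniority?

By grade: Okonkwo (Major General); then Reyes (Brigadier); then Whitfield and Horvat (Colonel); then Eriksen (Lieutenant Colonel); then Kapoor and Adeyemi (Major).
Whitfield and Horvat both have total federal service 7 years, so the next rule applies.
Whitfield and Horvat both have lineal number 101, so the next rule applies.
Among Whitfield and Horvat, by date of rank (earlier first): Whitfield (Jun 1, 2007) before Horvat (Jun 13, 2012).
Kapoor and Adeyemi both have total federal service 4 years, so the next rule applies.
Kapoor and Adeyemi both have lineal number 365, so the next rule applies.
Among Kapoor and Adeyemi, by date of rank (earlier first): Kapoor (May 13, 2012) before Adeyemi (Jun 20, 2013).
Order: Okonkwo, Reyes, Whitfield, Horvat, Eriksen, Kapoor, Adeyemi.

Reyes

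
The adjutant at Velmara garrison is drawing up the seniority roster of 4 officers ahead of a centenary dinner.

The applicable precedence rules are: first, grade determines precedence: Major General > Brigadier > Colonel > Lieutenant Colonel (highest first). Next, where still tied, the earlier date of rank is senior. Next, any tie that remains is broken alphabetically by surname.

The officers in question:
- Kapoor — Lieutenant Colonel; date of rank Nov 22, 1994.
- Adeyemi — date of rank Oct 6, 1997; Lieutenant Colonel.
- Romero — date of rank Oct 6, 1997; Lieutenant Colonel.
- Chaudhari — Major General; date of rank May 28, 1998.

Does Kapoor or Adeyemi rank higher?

Kapoor

By grade: Chaudhari (Major General); then Kapoor, Adeyemi and Romero (Lieutenant Colonel).
Among Kapoor, Adeyemi and Romero, by date of rank (earlier first): Kapoor (Nov 22, 1994) before Adeyemi and Romero (Oct 6, 1997).
Among Adeyemi and Romero, alphabetically by surname: Adeyemi before Romero.
So Kapoor takes precedence.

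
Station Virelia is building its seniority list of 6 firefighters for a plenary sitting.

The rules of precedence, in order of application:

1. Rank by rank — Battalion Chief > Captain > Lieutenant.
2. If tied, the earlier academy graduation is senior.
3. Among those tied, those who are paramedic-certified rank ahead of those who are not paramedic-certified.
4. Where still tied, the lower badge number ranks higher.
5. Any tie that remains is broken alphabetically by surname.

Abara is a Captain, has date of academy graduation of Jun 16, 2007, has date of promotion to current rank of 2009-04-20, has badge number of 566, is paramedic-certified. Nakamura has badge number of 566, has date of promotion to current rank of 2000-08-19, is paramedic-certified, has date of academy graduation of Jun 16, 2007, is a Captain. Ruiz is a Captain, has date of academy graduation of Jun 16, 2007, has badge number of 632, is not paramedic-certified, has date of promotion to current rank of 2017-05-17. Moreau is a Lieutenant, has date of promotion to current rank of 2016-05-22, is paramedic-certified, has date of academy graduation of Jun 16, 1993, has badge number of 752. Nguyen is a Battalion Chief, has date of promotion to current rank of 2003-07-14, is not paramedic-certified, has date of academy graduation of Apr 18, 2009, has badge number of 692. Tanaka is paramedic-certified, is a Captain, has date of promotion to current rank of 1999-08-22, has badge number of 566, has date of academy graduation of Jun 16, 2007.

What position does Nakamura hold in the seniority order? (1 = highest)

By rank: Nguyen (Battalion Chief); then Abara, Nakamura, Tanaka and Ruiz (Captain); then Moreau (Lieutenant).
Abara, Nakamura, Tanaka and Ruiz all have date of academy graduation Jun 16, 2007, so the next rule applies.
Among Abara, Nakamura, Tanaka and Ruiz, paramedic-certified before not paramedic-certified: Abara, Nakamura and Tanaka (paramedic-certified) before Ruiz (not paramedic-certified).
Abara, Nakamura and Tanaka all have badge number 566, so the next rule applies.
Among Abara, Nakamura and Tanaka, alphabetically by surname: Abara before Nakamura before Tanaka.
Order: Nguyen, Abara, Nakamura, Tanaka, Ruiz, Moreau. So position 3.

3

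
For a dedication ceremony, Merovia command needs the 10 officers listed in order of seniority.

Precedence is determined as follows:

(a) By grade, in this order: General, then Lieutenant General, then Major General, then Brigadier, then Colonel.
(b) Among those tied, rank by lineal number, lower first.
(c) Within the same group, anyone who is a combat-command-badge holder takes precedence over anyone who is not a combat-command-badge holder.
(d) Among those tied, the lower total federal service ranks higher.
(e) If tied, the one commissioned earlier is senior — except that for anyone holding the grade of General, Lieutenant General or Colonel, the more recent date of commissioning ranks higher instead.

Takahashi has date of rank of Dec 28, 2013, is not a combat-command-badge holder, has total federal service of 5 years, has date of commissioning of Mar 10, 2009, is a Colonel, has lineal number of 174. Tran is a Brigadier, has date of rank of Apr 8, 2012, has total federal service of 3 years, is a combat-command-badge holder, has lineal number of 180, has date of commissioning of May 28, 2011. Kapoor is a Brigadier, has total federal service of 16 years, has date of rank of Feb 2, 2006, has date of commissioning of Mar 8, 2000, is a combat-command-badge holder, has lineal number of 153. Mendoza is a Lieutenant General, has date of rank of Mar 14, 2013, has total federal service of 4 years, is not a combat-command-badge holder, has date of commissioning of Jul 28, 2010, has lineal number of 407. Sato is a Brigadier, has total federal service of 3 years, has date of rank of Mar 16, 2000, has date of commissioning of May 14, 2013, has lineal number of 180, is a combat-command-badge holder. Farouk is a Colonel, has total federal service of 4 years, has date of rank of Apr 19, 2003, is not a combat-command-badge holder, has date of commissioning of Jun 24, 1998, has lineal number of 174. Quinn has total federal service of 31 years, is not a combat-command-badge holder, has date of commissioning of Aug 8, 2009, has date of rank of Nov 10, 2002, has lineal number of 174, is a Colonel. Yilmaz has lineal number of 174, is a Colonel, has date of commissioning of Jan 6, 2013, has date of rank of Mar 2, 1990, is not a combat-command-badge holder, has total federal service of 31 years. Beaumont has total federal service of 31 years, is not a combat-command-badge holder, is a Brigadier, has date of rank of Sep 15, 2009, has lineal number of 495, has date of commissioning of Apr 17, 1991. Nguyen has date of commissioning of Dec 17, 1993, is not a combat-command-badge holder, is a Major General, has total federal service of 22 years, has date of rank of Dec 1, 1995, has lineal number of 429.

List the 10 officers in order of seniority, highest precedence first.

Mendoza, Nguyen, Kapoor, Tran, Sato, Beaumont, Farouk, Takahashi, Yilmaz, Quinn

By grade: Mendoza (Lieutenant General); then Nguyen (Major General); then Kapoor, Tran, Sato and Beaumont (Brigadier); then Farouk, Takahashi, Yilmaz and Quinn (Colonel).
Among Kapoor, Tran, Sato and Beaumont, by lineal number (lower first): Kapoor (153) before Tran and Sato (180) before Beaumont (495).
Tran and Sato are each a combat-command-badge holder, so the next rule applies.
Tran and Sato both have total federal service 3 years, so the next rule applies.
Among Tran and Sato, by date of commissioning (earlier first): Tran (May 28, 2011) before Sato (May 14, 2013).
Farouk, Takahashi, Yilmaz and Quinn all have lineal number 174, so the next rule applies.
Farouk, Takahashi, Yilmaz and Quinn are each not a combat-command-badge holder, so the next rule applies.
Among Farouk, Takahashi, Yilmaz and Quinn, by total federal service (lower first): Farouk (4 years) before Takahashi (5 years) before Yilmaz and Quinn (31 years).
Among Yilmaz and Quinn, by date of commissioning (later first) (reversed rule for this group): Yilmaz (Jan 6, 2013) before Quinn (Aug 8, 2009).
Full order: Mendoza, Nguyen, Kapoor, Tran, Sato, Beaumont, Farouk, Takahashi, Yilmaz, Quinn.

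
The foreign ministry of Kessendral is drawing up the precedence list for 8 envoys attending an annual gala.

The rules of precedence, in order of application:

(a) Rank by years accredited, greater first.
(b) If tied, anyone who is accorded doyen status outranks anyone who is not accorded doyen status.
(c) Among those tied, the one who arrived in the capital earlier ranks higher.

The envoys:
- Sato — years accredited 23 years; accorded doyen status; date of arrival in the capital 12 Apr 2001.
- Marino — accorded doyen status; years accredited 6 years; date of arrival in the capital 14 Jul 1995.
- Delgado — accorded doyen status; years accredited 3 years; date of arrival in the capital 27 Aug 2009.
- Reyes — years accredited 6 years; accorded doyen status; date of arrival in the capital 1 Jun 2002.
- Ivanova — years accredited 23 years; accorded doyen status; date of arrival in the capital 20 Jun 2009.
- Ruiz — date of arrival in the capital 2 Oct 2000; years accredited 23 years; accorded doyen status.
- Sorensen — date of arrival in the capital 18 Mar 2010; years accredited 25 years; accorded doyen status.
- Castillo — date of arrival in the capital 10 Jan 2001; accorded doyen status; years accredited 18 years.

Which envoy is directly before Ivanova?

Sato

By years accredited (higher first): Sorensen (25 years); then Ruiz, Sato and Ivanova (each 23 years); then Castillo (18 years); then Marino and Reyes (both 6 years); then Delgado (3 years).
Ruiz, Sato and Ivanova are each accorded doyen status, so the next rule applies.
Among Ruiz, Sato and Ivanova, by date of arrival in the capital (earlier first): Ruiz (2 Oct 2000) before Sato (12 Apr 2001) before Ivanova (20 Jun 2009).
Marino and Reyes are each accorded doyen status, so the next rule applies.
Among Marino and Reyes, by date of arrival in the capital (earlier first): Marino (14 Jul 1995) before Reyes (1 Jun 2002).
Order: Sorensen, Ruiz, Sato, Ivanova, Castillo, Marino, Reyes, Delgado.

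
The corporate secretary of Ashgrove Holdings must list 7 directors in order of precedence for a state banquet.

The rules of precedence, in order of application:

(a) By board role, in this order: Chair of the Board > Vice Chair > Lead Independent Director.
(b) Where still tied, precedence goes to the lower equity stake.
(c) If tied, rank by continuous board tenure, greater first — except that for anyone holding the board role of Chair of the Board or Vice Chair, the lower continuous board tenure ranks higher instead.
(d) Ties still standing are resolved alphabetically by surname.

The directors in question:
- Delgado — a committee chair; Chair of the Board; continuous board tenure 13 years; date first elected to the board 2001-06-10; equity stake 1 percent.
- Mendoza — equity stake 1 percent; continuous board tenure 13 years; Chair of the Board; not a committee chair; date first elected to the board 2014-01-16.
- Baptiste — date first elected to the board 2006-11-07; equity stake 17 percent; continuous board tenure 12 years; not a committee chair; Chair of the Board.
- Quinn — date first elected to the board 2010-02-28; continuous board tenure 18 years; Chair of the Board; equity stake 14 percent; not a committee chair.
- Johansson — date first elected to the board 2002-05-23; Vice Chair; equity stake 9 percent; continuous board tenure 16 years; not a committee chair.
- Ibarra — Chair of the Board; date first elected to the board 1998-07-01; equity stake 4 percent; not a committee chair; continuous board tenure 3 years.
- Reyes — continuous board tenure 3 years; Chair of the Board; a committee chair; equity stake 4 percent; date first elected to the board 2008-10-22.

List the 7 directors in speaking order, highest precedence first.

By board role: Delgado, Mendoza, Ibarra, Reyes, Quinn and Baptiste (Chair of the Board); then Johansson (Vice Chair).
Among Delgado, Mendoza, Ibarra, Reyes, Quinn and Baptiste, by equity stake (lower first): Delgado and Mendoza (1 percent) before Ibarra and Reyes (4 percent) before Quinn (14 percent) before Baptiste (17 percent).
Delgado and Mendoza both have continuous board tenure 13 years, so the next rule applies.
Among Delgado and Mendoza, alphabetically by surname: Delgado before Mendoza.
Ibarra and Reyes both have continuous board tenure 3 years, so the next rule applies.
Among Ibarra and Reyes, alphabetically by surname: Ibarra before Reyes.
Full order: Delgado, Mendoza, Ibarra, Reyes, Quinn, Baptiste, Johansson.

Delgado, Mendoza, Ibarra, Reyes, Quinn, Baptiste, Johansson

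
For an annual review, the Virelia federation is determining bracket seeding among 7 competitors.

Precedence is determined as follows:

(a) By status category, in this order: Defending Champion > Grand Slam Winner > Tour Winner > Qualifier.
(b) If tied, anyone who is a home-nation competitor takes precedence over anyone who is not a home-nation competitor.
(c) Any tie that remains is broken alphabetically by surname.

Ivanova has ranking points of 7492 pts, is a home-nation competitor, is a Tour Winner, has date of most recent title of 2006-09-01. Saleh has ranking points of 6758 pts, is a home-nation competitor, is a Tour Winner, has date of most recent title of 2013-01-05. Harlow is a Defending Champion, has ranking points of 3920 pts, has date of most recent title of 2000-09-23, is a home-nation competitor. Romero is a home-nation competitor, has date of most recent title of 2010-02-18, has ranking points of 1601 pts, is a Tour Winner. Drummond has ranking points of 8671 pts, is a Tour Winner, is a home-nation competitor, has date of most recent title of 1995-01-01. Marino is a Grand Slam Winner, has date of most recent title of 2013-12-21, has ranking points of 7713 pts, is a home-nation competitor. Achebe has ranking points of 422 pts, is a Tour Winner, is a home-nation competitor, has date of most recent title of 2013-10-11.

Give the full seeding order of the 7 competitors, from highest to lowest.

By status category: Harlow (Defending Champion); then Marino (Grand Slam Winner); then Achebe, Drummond, Ivanova, Romero and Saleh (Tour Winner).
Achebe, Drummond, Ivanova, Romero and Saleh are each a home-nation competitor, so the next rule applies.
Among Achebe, Drummond, Ivanova, Romero and Saleh, alphabetically by surname: Achebe before Drummond before Ivanova before Romero before Saleh.
Full order: Harlow, Marino, Achebe, Drummond, Ivanova, Romero, Saleh.

Harlow, Marino, Achebe, Drummond, Ivanova, Romero, Saleh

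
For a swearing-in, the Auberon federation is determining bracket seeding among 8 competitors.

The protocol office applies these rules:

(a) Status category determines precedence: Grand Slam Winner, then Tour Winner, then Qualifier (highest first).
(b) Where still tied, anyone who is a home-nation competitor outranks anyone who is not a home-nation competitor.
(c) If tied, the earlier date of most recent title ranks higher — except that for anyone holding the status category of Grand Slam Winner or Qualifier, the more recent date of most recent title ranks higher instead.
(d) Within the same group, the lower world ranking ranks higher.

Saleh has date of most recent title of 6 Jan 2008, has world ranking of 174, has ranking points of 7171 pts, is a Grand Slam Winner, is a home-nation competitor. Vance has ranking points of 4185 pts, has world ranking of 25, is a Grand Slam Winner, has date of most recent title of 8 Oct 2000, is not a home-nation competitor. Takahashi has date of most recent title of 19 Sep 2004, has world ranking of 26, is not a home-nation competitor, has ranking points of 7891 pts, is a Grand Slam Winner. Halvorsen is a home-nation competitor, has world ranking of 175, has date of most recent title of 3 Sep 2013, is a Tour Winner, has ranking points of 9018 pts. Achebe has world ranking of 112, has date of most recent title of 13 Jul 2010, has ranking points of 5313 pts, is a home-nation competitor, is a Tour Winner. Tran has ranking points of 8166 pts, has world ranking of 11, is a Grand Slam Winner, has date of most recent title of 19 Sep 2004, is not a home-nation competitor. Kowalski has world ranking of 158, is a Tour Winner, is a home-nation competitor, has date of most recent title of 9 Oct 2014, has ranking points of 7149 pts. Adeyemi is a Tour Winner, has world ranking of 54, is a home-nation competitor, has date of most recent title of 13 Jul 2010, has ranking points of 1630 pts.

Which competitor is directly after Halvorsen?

By status category: Saleh, Tran, Takahashi and Vance (Grand Slam Winner); then Adeyemi, Achebe, Halvorsen and Kowalski (Tour Winner).
Among Saleh, Tran, Takahashi and Vance, a home-nation competitor before not a home-nation competitor: Saleh (a home-nation competitor) before Tran, Takahashi and Vance (not a home-nation competitor).
Among Tran, Takahashi and Vance, by date of most recent title (later first) (reversed rule for this group): Tran and Takahashi (19 Sep 2004) before Vance (8 Oct 2000).
Among Tran and Takahashi, by world ranking (lower first): Tran (11) before Takahashi (26).
Adeyemi, Achebe, Halvorsen and Kowalski are each a home-nation competitor, so the next rule applies.
Among Adeyemi, Achebe, Halvorsen and Kowalski, by date of most recent title (earlier first): Adeyemi and Achebe (13 Jul 2010) before Halvorsen (3 Sep 2013) before Kowalski (9 Oct 2014).
Among Adeyemi and Achebe, by world ranking (lower first): Adeyemi (54) before Achebe (112).
Order: Saleh, Tran, Takahashi, Vance, Adeyemi, Achebe, Halvorsen, Kowalski.

Kowalski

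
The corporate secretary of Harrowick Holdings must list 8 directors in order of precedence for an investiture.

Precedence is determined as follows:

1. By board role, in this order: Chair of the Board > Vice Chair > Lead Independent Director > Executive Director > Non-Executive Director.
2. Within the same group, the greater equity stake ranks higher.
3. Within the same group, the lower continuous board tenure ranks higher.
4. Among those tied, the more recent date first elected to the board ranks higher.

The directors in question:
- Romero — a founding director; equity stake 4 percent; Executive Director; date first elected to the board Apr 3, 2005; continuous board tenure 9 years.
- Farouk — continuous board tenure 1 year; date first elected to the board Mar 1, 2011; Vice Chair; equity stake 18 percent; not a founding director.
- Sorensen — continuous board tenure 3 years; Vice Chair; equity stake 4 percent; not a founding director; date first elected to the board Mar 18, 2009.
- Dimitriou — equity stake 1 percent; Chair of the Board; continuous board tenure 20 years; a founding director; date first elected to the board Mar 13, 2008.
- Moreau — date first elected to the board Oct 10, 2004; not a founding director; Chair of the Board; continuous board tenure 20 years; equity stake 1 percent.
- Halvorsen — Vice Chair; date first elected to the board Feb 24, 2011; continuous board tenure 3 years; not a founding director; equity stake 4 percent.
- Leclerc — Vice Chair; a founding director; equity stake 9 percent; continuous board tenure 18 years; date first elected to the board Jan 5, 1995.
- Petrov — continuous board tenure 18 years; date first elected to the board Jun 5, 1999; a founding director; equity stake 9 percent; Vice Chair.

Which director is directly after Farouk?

Petrov

By board role: Dimitriou and Moreau (Chair of the Board); then Farouk, Petrov, Leclerc, Halvorsen and Sorensen (Vice Chair); then Romero (Executive Director).
Dimitriou and Moreau both have equity stake 1 percent, so the next rule applies.
Dimitriou and Moreau both have continuous board tenure 20 years, so the next rule applies.
Among Dimitriou and Moreau, by date first elected to the board (later first): Dimitriou (Mar 13, 2008) before Moreau (Oct 10, 2004).
Among Farouk, Petrov, Leclerc, Halvorsen and Sorensen, by equity stake (higher first): Farouk (18 percent) before Petrov and Leclerc (9 percent) before Halvorsen and Sorensen (4 percent).
Petrov and Leclerc both have continuous board tenure 18 years, so the next rule applies.
Among Petrov and Leclerc, by date first elected to the board (later first): Petrov (Jun 5, 1999) before Leclerc (Jan 5, 1995).
Halvorsen and Sorensen both have continuous board tenure 3 years, so the next rule applies.
Among Halvorsen and Sorensen, by date first elected to the board (later first): Halvorsen (Feb 24, 2011) before Sorensen (Mar 18, 2009).
Order: Dimitriou, Moreau, Farouk, Petrov, Leclerc, Halvorsen, Sorensen, Romero.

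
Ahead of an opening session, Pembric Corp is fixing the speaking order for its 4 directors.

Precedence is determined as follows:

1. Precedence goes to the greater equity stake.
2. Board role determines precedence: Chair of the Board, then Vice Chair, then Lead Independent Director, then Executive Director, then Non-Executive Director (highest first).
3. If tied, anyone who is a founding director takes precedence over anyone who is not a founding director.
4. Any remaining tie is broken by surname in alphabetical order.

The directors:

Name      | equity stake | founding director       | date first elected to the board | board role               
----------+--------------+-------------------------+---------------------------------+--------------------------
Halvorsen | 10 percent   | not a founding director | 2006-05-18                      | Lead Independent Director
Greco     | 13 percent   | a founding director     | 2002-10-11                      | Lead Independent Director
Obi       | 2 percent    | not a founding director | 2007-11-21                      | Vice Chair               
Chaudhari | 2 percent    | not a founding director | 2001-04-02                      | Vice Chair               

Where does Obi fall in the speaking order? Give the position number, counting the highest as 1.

By equity stake (higher first): Greco (13 percent); then Halvorsen (10 percent); then Chaudhari and Obi (both 2 percent).
Chaudhari and Obi are each Vice Chair, so the next rule applies.
Chaudhari and Obi are each not a founding director, so the next rule applies.
Among Chaudhari and Obi, alphabetically by surname: Chaudhari before Obi.
Order: Greco, Halvorsen, Chaudhari, Obi. So position 4.

4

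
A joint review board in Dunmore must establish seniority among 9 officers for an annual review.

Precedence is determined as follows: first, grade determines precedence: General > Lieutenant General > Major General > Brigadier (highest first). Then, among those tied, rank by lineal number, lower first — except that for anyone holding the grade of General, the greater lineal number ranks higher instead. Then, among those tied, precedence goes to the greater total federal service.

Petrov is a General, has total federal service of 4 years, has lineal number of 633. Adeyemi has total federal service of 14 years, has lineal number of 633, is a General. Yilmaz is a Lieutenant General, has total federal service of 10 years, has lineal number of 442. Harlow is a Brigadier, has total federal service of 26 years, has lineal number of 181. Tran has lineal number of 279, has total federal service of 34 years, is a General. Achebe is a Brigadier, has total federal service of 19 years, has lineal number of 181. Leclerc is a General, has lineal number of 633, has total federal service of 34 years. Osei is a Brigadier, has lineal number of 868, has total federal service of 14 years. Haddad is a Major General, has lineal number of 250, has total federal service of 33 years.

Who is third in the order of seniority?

Petrov

By grade: Leclerc, Adeyemi, Petrov and Tran (General); then Yilmaz (Lieutenant General); then Haddad (Major General); then Harlow, Achebe and Osei (Brigadier).
Among Leclerc, Adeyemi, Petrov and Tran, by lineal number (higher first) (reversed rule for this group): Leclerc, Adeyemi and Petrov (633) before Tran (279).
Among Leclerc, Adeyemi and Petrov, by total federal service (higher first): Leclerc (34 years) before Adeyemi (14 years) before Petrov (4 years).
Among Harlow, Achebe and Osei, by lineal number (lower first): Harlow and Achebe (181) before Osei (868).
Among Harlow and Achebe, by total federal service (higher first): Harlow (26 years) before Achebe (19 years).
Order: Leclerc, Adeyemi, Petrov, Tran, Yilmaz, Haddad, Harlow, Achebe, Osei.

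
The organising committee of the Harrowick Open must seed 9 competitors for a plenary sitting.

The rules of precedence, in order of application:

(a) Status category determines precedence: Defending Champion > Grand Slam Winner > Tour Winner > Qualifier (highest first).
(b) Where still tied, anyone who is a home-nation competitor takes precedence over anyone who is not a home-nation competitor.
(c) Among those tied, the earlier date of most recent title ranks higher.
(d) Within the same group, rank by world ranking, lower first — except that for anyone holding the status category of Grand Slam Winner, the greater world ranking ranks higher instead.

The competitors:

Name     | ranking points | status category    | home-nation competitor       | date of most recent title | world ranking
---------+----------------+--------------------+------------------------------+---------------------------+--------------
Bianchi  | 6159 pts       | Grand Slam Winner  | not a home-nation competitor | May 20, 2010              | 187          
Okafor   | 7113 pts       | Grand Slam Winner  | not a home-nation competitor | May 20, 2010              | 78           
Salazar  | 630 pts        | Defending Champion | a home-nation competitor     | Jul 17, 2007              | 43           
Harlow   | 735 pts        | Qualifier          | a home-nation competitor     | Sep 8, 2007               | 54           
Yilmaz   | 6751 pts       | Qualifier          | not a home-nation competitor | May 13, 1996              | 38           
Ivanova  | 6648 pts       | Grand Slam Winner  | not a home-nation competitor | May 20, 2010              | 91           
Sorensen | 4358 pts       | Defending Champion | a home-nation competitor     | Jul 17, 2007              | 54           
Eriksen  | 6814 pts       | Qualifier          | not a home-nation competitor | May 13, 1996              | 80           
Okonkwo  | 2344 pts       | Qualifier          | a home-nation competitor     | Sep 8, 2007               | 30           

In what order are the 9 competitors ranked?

Salazar, Sorensen, Bianchi, Ivanova, Okafor, Okonkwo, Harlow, Yilmaz, Eriksen

By status category: Salazar and Sorensen (Defending Champion); then Bianchi, Ivanova and Okafor (Grand Slam Winner); then Okonkwo, Harlow, Yilmaz and Eriksen (Qualifier).
Salazar and Sorensen are each a home-nation competitor, so the next rule applies.
Salazar and Sorensen both have date of most recent title Jul 17, 2007, so the next rule applies.
Among Salazar and Sorensen, by world ranking (lower first): Salazar (43) before Sorensen (54).
Bianchi, Ivanova and Okafor are each not a home-nation competitor, so the next rule applies.
Bianchi, Ivanova and Okafor all have date of most recent title May 20, 2010, so the next rule applies.
Among Bianchi, Ivanova and Okafor, by world ranking (higher first) (reversed rule for this group): Bianchi (187) before Ivanova (91) before Okafor (78).
Among Okonkwo, Harlow, Yilmaz and Eriksen, a home-nation competitor before not a home-nation competitor: Okonkwo and Harlow (a home-nation competitor) before Yilmaz and Eriksen (not a home-nation competitor).
Okonkwo and Harlow both have date of most recent title Sep 8, 2007, so the next rule applies.
Among Okonkwo and Harlow, by world ranking (lower first): Okonkwo (30) before Harlow (54).
Yilmaz and Eriksen both have date of most recent title May 13, 1996, so the next rule applies.
Among Yilmaz and Eriksen, by world ranking (lower first): Yilmaz (38) before Eriksen (80).
Full order: Salazar, Sorensen, Bianchi, Ivanova, Okafor, Okonkwo, Harlow, Yilmaz, Eriksen.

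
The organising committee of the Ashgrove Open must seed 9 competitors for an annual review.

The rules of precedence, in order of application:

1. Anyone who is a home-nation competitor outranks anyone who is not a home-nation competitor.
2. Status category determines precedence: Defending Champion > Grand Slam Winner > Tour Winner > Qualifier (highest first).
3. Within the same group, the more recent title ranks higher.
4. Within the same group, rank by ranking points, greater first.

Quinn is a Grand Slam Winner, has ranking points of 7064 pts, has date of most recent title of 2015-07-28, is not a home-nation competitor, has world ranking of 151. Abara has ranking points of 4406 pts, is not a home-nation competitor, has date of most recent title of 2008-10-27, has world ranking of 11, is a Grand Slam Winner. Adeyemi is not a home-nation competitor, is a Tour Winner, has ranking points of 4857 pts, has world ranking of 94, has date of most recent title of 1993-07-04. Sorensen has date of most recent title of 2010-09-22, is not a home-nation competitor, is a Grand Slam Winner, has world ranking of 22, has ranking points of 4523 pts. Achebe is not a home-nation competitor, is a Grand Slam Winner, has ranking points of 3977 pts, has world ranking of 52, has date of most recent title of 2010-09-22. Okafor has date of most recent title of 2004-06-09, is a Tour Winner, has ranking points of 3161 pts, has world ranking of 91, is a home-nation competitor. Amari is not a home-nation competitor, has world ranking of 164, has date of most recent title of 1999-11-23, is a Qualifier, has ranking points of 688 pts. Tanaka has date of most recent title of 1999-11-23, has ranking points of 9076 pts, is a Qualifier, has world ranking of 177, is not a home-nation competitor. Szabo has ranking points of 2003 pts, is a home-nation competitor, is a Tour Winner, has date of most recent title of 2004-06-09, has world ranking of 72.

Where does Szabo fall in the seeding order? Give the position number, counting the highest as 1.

By the first rule: Okafor and Szabo (both a home-nation competitor); then Quinn, Sorensen, Achebe, Abara, Adeyemi, Tanaka and Amari (each not a home-nation competitor).
Okafor and Szabo are each Tour Winner, so the next rule applies.
Okafor and Szabo both have date of most recent title 2004-06-09, so the next rule applies.
Among Okafor and Szabo, by ranking points (higher first): Okafor (3161 pts) before Szabo (2003 pts).
Among Quinn, Sorensen, Achebe, Abara, Adeyemi, Tanaka and Amari, by status category: Quinn, Sorensen, Achebe and Abara (Grand Slam Winner) before Adeyemi (Tour Winner) before Tanaka and Amari (Qualifier).
Among Quinn, Sorensen, Achebe and Abara, by date of most recent title (later first): Quinn (2015-07-28) before Sorensen and Achebe (2010-09-22) before Abara (2008-10-27).
Among Sorensen and Achebe, by ranking points (higher first): Sorensen (4523 pts) before Achebe (3977 pts).
Tanaka and Amari both have date of most recent title 1999-11-23, so the next rule applies.
Among Tanaka and Amari, by ranking points (higher first): Tanaka (9076 pts) before Amari (688 pts).
Order: Okafor, Szabo, Quinn, Sorensen, Achebe, Abara, Adeyemi, Tanaka, Amari. So position 2.

2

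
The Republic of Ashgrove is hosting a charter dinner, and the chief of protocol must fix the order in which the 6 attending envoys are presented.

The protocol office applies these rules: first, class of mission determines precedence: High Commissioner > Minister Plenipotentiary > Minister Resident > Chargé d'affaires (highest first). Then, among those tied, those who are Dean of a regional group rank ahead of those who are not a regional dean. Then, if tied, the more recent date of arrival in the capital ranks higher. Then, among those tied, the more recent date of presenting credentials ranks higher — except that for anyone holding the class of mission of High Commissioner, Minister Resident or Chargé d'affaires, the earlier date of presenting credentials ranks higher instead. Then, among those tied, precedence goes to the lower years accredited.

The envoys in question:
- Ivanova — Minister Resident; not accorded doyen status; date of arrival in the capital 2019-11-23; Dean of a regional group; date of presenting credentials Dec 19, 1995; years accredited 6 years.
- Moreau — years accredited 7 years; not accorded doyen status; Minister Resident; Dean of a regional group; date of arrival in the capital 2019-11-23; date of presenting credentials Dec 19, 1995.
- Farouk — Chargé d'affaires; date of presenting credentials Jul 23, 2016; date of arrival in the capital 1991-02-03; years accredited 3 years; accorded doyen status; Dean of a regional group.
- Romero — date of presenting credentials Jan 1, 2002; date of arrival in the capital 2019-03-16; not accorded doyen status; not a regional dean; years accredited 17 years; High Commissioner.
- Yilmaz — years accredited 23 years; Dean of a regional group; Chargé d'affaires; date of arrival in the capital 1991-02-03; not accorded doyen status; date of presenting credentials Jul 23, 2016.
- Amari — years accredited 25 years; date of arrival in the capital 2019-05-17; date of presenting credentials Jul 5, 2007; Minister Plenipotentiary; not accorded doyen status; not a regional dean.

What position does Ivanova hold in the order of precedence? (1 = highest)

By class of mission: Romero (High Commissioner); then Amari (Minister Plenipotentiary); then Ivanova and Moreau (Minister Resident); then Farouk and Yilmaz (Chargé d'affaires).
Ivanova and Moreau are each Dean of a regional group, so the next rule applies.
Ivanova and Moreau both have date of arrival in the capital 2019-11-23, so the next rule applies.
Ivanova and Moreau both have date of presenting credentials Dec 19, 1995, so the next rule applies.
Among Ivanova and Moreau, by years accredited (lower first): Ivanova (6 years) before Moreau (7 years).
Farouk and Yilmaz are each Dean of a regional group, so the next rule applies.
Farouk and Yilmaz both have date of arrival in the capital 1991-02-03, so the next rule applies.
Farouk and Yilmaz both have date of presenting credentials Jul 23, 2016, so the next rule applies.
Among Farouk and Yilmaz, by years accredited (lower first): Farouk (3 years) before Yilmaz (23 years).
Order: Romero, Amari, Ivanova, Moreau, Farouk, Yilmaz. So position 3.

3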